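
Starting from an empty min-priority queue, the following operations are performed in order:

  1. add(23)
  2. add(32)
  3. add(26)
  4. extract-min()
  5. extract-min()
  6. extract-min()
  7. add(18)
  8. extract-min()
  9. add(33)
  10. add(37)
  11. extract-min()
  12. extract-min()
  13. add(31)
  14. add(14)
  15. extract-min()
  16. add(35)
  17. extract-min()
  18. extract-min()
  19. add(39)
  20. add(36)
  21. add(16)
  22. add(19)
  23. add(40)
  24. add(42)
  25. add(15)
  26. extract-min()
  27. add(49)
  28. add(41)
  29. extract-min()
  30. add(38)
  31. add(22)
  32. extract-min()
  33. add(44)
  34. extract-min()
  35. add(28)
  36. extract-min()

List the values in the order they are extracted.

insert 23 → {23}
insert 32 → {23, 32}
insert 26 → {23, 26, 32}
extract-min → 23; now {26, 32}
extract-min → 26; now {32}
extract-min → 32; now {}
insert 18 → {18}
extract-min → 18; now {}
insert 33 → {33}
insert 37 → {33, 37}
extract-min → 33; now {37}
extract-min → 37; now {}
insert 31 → {31}
insert 14 → {14, 31}
extract-min → 14; now {31}
insert 35 → {31, 35}
extract-min → 31; now {35}
extract-min → 35; now {}
insert 39 → {39}
insert 36 → {36, 39}
insert 16 → {16, 36, 39}
insert 19 → {16, 19, 36, 39}
insert 40 → {16, 19, 36, 39, 40}
insert 42 → {16, 19, 36, 39, 40, 42}
insert 15 → {15, 16, 19, 36, 39, 40, 42}
extract-min → 15; now {16, 19, 36, 39, 40, 42}
insert 49 → {16, 19, 36, 39, 40, 42, 49}
insert 41 → {16, 19, 36, 39, 40, 41, 42, 49}
extract-min → 16; now {19, 36, 39, 40, 41, 42, 49}
insert 38 → {19, 36, 38, 39, 40, 41, 42, 49}
insert 22 → {19, 22, 36, 38, 39, 40, 41, 42, 49}
extract-min → 19; now {22, 36, 38, 39, 40, 41, 42, 49}
insert 44 → {22, 36, 38, 39, 40, 41, 42, 44, 49}
extract-min → 22; now {36, 38, 39, 40, 41, 42, 44, 49}
insert 28 → {28, 36, 38, 39, 40, 41, 42, 44, 49}
extract-min → 28; now {36, 38, 39, 40, 41, 42, 44, 49}

23, 26, 32, 18, 33, 37, 14, 31, 35, 15, 16, 19, 22, 28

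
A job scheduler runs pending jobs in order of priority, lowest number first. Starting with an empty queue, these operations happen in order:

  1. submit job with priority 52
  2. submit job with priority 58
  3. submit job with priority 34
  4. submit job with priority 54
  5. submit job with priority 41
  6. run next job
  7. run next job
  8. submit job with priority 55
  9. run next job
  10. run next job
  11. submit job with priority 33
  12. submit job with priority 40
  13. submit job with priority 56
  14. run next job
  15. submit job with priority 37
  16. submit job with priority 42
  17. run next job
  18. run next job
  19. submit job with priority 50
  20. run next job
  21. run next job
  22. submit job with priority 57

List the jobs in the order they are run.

34, 41, 52, 54, 33, 37, 40, 42, 50

insert 52 → {52}
insert 58 → {52, 58}
insert 34 → {34, 52, 58}
insert 54 → {34, 52, 54, 58}
insert 41 → {34, 41, 52, 54, 58}
run next job → 34; now {41, 52, 54, 58}
run next job → 41; now {52, 54, 58}
insert 55 → {52, 54, 55, 58}
run next job → 52; now {54, 55, 58}
run next job → 54; now {55, 58}
insert 33 → {33, 55, 58}
insert 40 → {33, 40, 55, 58}
insert 56 → {33, 40, 55, 56, 58}
run next job → 33; now {40, 55, 56, 58}
insert 37 → {37, 40, 55, 56, 58}
insert 42 → {37, 40, 42, 55, 56, 58}
run next job → 37; now {40, 42, 55, 56, 58}
run next job → 40; now {42, 55, 56, 58}
insert 50 → {42, 50, 55, 56, 58}
run next job → 42; now {50, 55, 56, 58}
run next job → 50; now {55, 56, 58}
insert 57 → {55, 56, 57, 58}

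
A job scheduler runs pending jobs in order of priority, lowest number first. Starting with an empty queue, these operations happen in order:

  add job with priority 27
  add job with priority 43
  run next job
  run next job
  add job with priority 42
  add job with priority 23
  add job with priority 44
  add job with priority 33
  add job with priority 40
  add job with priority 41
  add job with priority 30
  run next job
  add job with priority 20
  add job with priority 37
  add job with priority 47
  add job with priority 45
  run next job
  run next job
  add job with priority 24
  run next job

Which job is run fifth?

30

insert 27 → {27}
insert 43 → {27, 43}
run next job → 27; now {43}
run next job → 43; now {}
insert 42 → {42}
insert 23 → {23, 42}
insert 44 → {23, 42, 44}
insert 33 → {23, 33, 42, 44}
insert 40 → {23, 33, 40, 42, 44}
insert 41 → {23, 33, 40, 41, 42, 44}
insert 30 → {23, 30, 33, 40, 41, 42, 44}
run next job → 23; now {30, 33, 40, 41, 42, 44}
insert 20 → {20, 30, 33, 40, 41, 42, 44}
insert 37 → {20, 30, 33, 37, 40, 41, 42, 44}
insert 47 → {20, 30, 33, 37, 40, 41, 42, 44, 47}
insert 45 → {20, 30, 33, 37, 40, 41, 42, 44, 45, 47}
run next job → 20; now {30, 33, 37, 40, 41, 42, 44, 45, 47}
run next job → 30; now {33, 37, 40, 41, 42, 44, 45, 47}
insert 24 → {24, 33, 37, 40, 41, 42, 44, 45, 47}
run next job → 24; now {33, 37, 40, 41, 42, 44, 45, 47}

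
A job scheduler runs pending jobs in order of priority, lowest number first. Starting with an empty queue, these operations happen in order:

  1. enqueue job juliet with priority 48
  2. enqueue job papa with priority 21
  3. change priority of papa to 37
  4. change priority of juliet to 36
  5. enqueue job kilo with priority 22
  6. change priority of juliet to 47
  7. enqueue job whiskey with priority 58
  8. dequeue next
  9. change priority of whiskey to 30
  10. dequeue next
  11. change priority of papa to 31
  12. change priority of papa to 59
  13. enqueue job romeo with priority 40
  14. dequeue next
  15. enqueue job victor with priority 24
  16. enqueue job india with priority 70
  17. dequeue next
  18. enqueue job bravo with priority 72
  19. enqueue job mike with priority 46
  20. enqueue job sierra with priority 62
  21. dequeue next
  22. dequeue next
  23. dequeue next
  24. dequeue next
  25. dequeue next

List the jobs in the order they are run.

kilo, whiskey, romeo, victor, mike, juliet, papa, sierra, india

add juliet (priority 48) → {juliet:48}
add papa (priority 21) → {papa:21, juliet:48}
update papa to priority 37 → {papa:37, juliet:48}
update juliet to priority 36 → {juliet:36, papa:37}
add kilo (priority 22) → {kilo:22, juliet:36, papa:37}
update juliet to priority 47 → {kilo:22, papa:37, juliet:47}
add whiskey (priority 58) → {kilo:22, papa:37, juliet:47, whiskey:58}
dequeue next → kilo; now {papa:37, juliet:47, whiskey:58}
update whiskey to priority 30 → {whiskey:30, papa:37, juliet:47}
dequeue next → whiskey; now {papa:37, juliet:47}
update papa to priority 31 → {papa:31, juliet:47}
update papa to priority 59 → {juliet:47, papa:59}
add romeo (priority 40) → {romeo:40, juliet:47, papa:59}
dequeue next → romeo; now {juliet:47, papa:59}
add victor (priority 24) → {victor:24, juliet:47, papa:59}
add india (priority 70) → {victor:24, juliet:47, papa:59, india:70}
dequeue next → victor; now {juliet:47, papa:59, india:70}
add bravo (priority 72) → {juliet:47, papa:59, india:70, bravo:72}
add mike (priority 46) → {mike:46, juliet:47, papa:59, india:70, bravo:72}
add sierra (priority 62) → {mike:46, juliet:47, papa:59, sierra:62, india:70, bravo:72}
dequeue next → mike; now {juliet:47, papa:59, sierra:62, india:70, bravo:72}
dequeue next → juliet; now {papa:59, sierra:62, india:70, bravo:72}
dequeue next → papa; now {sierra:62, india:70, bravo:72}
dequeue next → sierra; now {india:70, bravo:72}
dequeue next → india; now {bravo:72}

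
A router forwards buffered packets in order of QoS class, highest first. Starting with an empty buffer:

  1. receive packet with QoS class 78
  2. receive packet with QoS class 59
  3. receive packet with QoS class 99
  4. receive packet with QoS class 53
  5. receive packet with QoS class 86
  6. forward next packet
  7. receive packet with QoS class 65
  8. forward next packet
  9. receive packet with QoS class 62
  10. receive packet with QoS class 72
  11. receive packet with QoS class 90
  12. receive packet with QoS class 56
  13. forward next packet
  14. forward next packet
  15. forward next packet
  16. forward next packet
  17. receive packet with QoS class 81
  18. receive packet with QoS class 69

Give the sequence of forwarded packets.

99 → 86 → 90 → 78 → 72 → 65

insert 78 → {78}
insert 59 → {78, 59}
insert 99 → {99, 78, 59}
insert 53 → {99, 78, 59, 53}
insert 86 → {99, 86, 78, 59, 53}
forward next packet → 99; now {86, 78, 59, 53}
insert 65 → {86, 78, 65, 59, 53}
forward next packet → 86; now {78, 65, 59, 53}
insert 62 → {78, 65, 62, 59, 53}
insert 72 → {78, 72, 65, 62, 59, 53}
insert 90 → {90, 78, 72, 65, 62, 59, 53}
insert 56 → {90, 78, 72, 65, 62, 59, 56, 53}
forward next packet → 90; now {78, 72, 65, 62, 59, 56, 53}
forward next packet → 78; now {72, 65, 62, 59, 56, 53}
forward next packet → 72; now {65, 62, 59, 56, 53}
forward next packet → 65; now {62, 59, 56, 53}
insert 81 → {81, 62, 59, 56, 53}
insert 69 → {81, 69, 62, 59, 56, 53}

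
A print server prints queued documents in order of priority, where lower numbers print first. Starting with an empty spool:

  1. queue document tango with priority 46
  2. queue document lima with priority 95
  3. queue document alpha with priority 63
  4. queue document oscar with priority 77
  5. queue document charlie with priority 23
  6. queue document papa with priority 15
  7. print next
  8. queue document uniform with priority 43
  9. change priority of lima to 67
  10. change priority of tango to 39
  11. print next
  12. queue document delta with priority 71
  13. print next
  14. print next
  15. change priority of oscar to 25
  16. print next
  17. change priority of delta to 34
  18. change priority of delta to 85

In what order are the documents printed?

add tango (priority 46) → {tango:46}
add lima (priority 95) → {tango:46, lima:95}
add alpha (priority 63) → {tango:46, alpha:63, lima:95}
add oscar (priority 77) → {tango:46, alpha:63, oscar:77, lima:95}
add charlie (priority 23) → {charlie:23, tango:46, alpha:63, oscar:77, lima:95}
add papa (priority 15) → {papa:15, charlie:23, tango:46, alpha:63, oscar:77, lima:95}
print next → papa; now {charlie:23, tango:46, alpha:63, oscar:77, lima:95}
add uniform (priority 43) → {charlie:23, uniform:43, tango:46, alpha:63, oscar:77, lima:95}
update lima to priority 67 → {charlie:23, uniform:43, tango:46, alpha:63, lima:67, oscar:77}
update tango to priority 39 → {charlie:23, tango:39, uniform:43, alpha:63, lima:67, oscar:77}
print next → charlie; now {tango:39, uniform:43, alpha:63, lima:67, oscar:77}
add delta (priority 71) → {tango:39, uniform:43, alpha:63, lima:67, delta:71, oscar:77}
print next → tango; now {uniform:43, alpha:63, lima:67, delta:71, oscar:77}
print next → uniform; now {alpha:63, lima:67, delta:71, oscar:77}
update oscar to priority 25 → {oscar:25, alpha:63, lima:67, delta:71}
print next → oscar; now {alpha:63, lima:67, delta:71}
update delta to priority 34 → {delta:34, alpha:63, lima:67}
update delta to priority 85 → {alpha:63, lima:67, delta:85}

[papa, charlie, tango, uniform, oscar]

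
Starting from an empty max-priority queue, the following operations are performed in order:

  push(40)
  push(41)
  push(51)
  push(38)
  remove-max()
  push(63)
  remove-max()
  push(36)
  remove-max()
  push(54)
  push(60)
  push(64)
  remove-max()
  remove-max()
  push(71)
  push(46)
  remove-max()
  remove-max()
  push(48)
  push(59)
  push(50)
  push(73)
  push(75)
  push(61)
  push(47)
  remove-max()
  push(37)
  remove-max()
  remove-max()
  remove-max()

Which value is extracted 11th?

insert 40 → {40}
insert 41 → {41, 40}
insert 51 → {51, 41, 40}
insert 38 → {51, 41, 40, 38}
remove-max → 51; now {41, 40, 38}
insert 63 → {63, 41, 40, 38}
remove-max → 63; now {41, 40, 38}
insert 36 → {41, 40, 38, 36}
remove-max → 41; now {40, 38, 36}
insert 54 → {54, 40, 38, 36}
insert 60 → {60, 54, 40, 38, 36}
insert 64 → {64, 60, 54, 40, 38, 36}
remove-max → 64; now {60, 54, 40, 38, 36}
remove-max → 60; now {54, 40, 38, 36}
insert 71 → {71, 54, 40, 38, 36}
insert 46 → {71, 54, 46, 40, 38, 36}
remove-max → 71; now {54, 46, 40, 38, 36}
remove-max → 54; now {46, 40, 38, 36}
insert 48 → {48, 46, 40, 38, 36}
insert 59 → {59, 48, 46, 40, 38, 36}
insert 50 → {59, 50, 48, 46, 40, 38, 36}
insert 73 → {73, 59, 50, 48, 46, 40, 38, 36}
insert 75 → {75, 73, 59, 50, 48, 46, 40, 38, 36}
insert 61 → {75, 73, 61, 59, 50, 48, 46, 40, 38, 36}
insert 47 → {75, 73, 61, 59, 50, 48, 47, 46, 40, 38, 36}
remove-max → 75; now {73, 61, 59, 50, 48, 47, 46, 40, 38, 36}
insert 37 → {73, 61, 59, 50, 48, 47, 46, 40, 38, 37, 36}
remove-max → 73; now {61, 59, 50, 48, 47, 46, 40, 38, 37, 36}
remove-max → 61; now {59, 50, 48, 47, 46, 40, 38, 37, 36}
remove-max → 59; now {50, 48, 47, 46, 40, 38, 37, 36}

59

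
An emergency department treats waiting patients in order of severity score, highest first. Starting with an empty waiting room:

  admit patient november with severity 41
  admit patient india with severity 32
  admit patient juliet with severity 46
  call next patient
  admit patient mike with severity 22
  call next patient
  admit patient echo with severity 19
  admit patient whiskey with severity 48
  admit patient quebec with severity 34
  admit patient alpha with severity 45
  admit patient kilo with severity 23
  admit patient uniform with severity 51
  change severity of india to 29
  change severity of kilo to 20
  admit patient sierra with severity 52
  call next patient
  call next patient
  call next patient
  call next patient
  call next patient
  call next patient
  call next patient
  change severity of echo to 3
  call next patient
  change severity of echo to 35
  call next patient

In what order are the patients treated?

juliet → november → sierra → uniform → whiskey → alpha → quebec → india → mike → kilo → echo

add november (severity 41) → {november:41}
add india (severity 32) → {november:41, india:32}
add juliet (severity 46) → {juliet:46, november:41, india:32}
call next patient → juliet; now {november:41, india:32}
add mike (severity 22) → {november:41, india:32, mike:22}
call next patient → november; now {india:32, mike:22}
add echo (severity 19) → {india:32, mike:22, echo:19}
add whiskey (severity 48) → {whiskey:48, india:32, mike:22, echo:19}
add quebec (severity 34) → {whiskey:48, quebec:34, india:32, mike:22, echo:19}
add alpha (severity 45) → {whiskey:48, alpha:45, quebec:34, india:32, mike:22, echo:19}
add kilo (severity 23) → {whiskey:48, alpha:45, quebec:34, india:32, kilo:23, mike:22, echo:19}
add uniform (severity 51) → {uniform:51, whiskey:48, alpha:45, quebec:34, india:32, kilo:23, mike:22, echo:19}
update india to severity 29 → {uniform:51, whiskey:48, alpha:45, quebec:34, india:29, kilo:23, mike:22, echo:19}
update kilo to severity 20 → {uniform:51, whiskey:48, alpha:45, quebec:34, india:29, mike:22, kilo:20, echo:19}
add sierra (severity 52) → {sierra:52, uniform:51, whiskey:48, alpha:45, quebec:34, india:29, mike:22, kilo:20, echo:19}
call next patient → sierra; now {uniform:51, whiskey:48, alpha:45, quebec:34, india:29, mike:22, kilo:20, echo:19}
call next patient → uniform; now {whiskey:48, alpha:45, quebec:34, india:29, mike:22, kilo:20, echo:19}
call next patient → whiskey; now {alpha:45, quebec:34, india:29, mike:22, kilo:20, echo:19}
call next patient → alpha; now {quebec:34, india:29, mike:22, kilo:20, echo:19}
call next patient → quebec; now {india:29, mike:22, kilo:20, echo:19}
call next patient → india; now {mike:22, kilo:20, echo:19}
call next patient → mike; now {kilo:20, echo:19}
update echo to severity 3 → {kilo:20, echo:3}
call next patient → kilo; now {echo:3}
update echo to severity 35 → {echo:35}
call next patient → echo; now {}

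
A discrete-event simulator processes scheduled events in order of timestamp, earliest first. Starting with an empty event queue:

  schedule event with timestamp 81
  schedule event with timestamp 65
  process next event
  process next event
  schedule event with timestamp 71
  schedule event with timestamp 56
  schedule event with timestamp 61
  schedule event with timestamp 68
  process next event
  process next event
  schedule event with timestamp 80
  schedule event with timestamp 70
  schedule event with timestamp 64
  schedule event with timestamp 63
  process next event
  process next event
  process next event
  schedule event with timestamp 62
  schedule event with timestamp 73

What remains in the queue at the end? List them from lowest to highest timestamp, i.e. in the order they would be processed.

62 → 70 → 71 → 73 → 80

insert 81 → {81}
insert 65 → {65, 81}
process next event → 65; now {81}
process next event → 81; now {}
insert 71 → {71}
insert 56 → {56, 71}
insert 61 → {56, 61, 71}
insert 68 → {56, 61, 68, 71}
process next event → 56; now {61, 68, 71}
process next event → 61; now {68, 71}
insert 80 → {68, 71, 80}
insert 70 → {68, 70, 71, 80}
insert 64 → {64, 68, 70, 71, 80}
insert 63 → {63, 64, 68, 70, 71, 80}
process next event → 63; now {64, 68, 70, 71, 80}
process next event → 64; now {68, 70, 71, 80}
process next event → 68; now {70, 71, 80}
insert 62 → {62, 70, 71, 80}
insert 73 → {62, 70, 71, 73, 80}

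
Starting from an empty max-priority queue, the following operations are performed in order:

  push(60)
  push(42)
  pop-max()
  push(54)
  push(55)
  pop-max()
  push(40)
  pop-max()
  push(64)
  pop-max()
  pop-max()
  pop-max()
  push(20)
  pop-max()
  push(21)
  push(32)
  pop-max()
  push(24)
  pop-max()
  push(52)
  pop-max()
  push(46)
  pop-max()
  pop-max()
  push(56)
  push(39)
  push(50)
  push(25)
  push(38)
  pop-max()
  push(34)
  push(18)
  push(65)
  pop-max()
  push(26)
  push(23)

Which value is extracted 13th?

insert 60 → {60}
insert 42 → {60, 42}
pop-max → 60; now {42}
insert 54 → {54, 42}
insert 55 → {55, 54, 42}
pop-max → 55; now {54, 42}
insert 40 → {54, 42, 40}
pop-max → 54; now {42, 40}
insert 64 → {64, 42, 40}
pop-max → 64; now {42, 40}
pop-max → 42; now {40}
pop-max → 40; now {}
insert 20 → {20}
pop-max → 20; now {}
insert 21 → {21}
insert 32 → {32, 21}
pop-max → 32; now {21}
insert 24 → {24, 21}
pop-max → 24; now {21}
insert 52 → {52, 21}
pop-max → 52; now {21}
insert 46 → {46, 21}
pop-max → 46; now {21}
pop-max → 21; now {}
insert 56 → {56}
insert 39 → {56, 39}
insert 50 → {56, 50, 39}
insert 25 → {56, 50, 39, 25}
insert 38 → {56, 50, 39, 38, 25}
pop-max → 56; now {50, 39, 38, 25}
insert 34 → {50, 39, 38, 34, 25}
insert 18 → {50, 39, 38, 34, 25, 18}
insert 65 → {65, 50, 39, 38, 34, 25, 18}
pop-max → 65; now {50, 39, 38, 34, 25, 18}
insert 26 → {50, 39, 38, 34, 26, 25, 18}
insert 23 → {50, 39, 38, 34, 26, 25, 23, 18}

56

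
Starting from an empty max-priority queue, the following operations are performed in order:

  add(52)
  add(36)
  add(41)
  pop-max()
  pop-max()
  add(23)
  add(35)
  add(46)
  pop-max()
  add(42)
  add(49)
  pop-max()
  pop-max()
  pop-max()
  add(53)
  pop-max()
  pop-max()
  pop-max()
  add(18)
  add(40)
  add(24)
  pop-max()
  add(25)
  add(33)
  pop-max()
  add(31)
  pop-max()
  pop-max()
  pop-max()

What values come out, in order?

insert 52 → {52}
insert 36 → {52, 36}
insert 41 → {52, 41, 36}
pop-max → 52; now {41, 36}
pop-max → 41; now {36}
insert 23 → {36, 23}
insert 35 → {36, 35, 23}
insert 46 → {46, 36, 35, 23}
pop-max → 46; now {36, 35, 23}
insert 42 → {42, 36, 35, 23}
insert 49 → {49, 42, 36, 35, 23}
pop-max → 49; now {42, 36, 35, 23}
pop-max → 42; now {36, 35, 23}
pop-max → 36; now {35, 23}
insert 53 → {53, 35, 23}
pop-max → 53; now {35, 23}
pop-max → 35; now {23}
pop-max → 23; now {}
insert 18 → {18}
insert 40 → {40, 18}
insert 24 → {40, 24, 18}
pop-max → 40; now {24, 18}
insert 25 → {25, 24, 18}
insert 33 → {33, 25, 24, 18}
pop-max → 33; now {25, 24, 18}
insert 31 → {31, 25, 24, 18}
pop-max → 31; now {25, 24, 18}
pop-max → 25; now {24, 18}
pop-max → 24; now {18}

52 → 41 → 46 → 49 → 42 → 36 → 53 → 35 → 23 → 40 → 33 → 31 → 25 → 24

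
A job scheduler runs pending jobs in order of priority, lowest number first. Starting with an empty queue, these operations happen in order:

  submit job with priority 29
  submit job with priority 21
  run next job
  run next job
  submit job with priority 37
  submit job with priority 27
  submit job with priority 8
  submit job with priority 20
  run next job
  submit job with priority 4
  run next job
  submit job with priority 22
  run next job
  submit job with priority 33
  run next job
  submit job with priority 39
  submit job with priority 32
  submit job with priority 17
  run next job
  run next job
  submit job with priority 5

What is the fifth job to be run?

20

insert 29 → {29}
insert 21 → {21, 29}
run next job → 21; now {29}
run next job → 29; now {}
insert 37 → {37}
insert 27 → {27, 37}
insert 8 → {8, 27, 37}
insert 20 → {8, 20, 27, 37}
run next job → 8; now {20, 27, 37}
insert 4 → {4, 20, 27, 37}
run next job → 4; now {20, 27, 37}
insert 22 → {20, 22, 27, 37}
run next job → 20; now {22, 27, 37}
insert 33 → {22, 27, 33, 37}
run next job → 22; now {27, 33, 37}
insert 39 → {27, 33, 37, 39}
insert 32 → {27, 32, 33, 37, 39}
insert 17 → {17, 27, 32, 33, 37, 39}
run next job → 17; now {27, 32, 33, 37, 39}
run next job → 27; now {32, 33, 37, 39}
insert 5 → {5, 32, 33, 37, 39}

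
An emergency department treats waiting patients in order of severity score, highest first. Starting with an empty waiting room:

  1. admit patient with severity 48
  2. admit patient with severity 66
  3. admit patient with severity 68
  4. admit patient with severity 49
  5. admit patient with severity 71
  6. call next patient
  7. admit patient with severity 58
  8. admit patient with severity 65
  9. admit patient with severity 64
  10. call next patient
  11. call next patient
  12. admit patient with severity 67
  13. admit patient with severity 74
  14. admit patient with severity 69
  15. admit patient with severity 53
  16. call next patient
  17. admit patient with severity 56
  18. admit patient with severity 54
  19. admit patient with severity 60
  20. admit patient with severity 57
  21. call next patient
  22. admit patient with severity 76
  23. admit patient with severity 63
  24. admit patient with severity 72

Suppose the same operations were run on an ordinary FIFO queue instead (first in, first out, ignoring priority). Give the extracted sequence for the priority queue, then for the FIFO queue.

insert 48 → {48}
insert 66 → {66, 48}
insert 68 → {68, 66, 48}
insert 49 → {68, 66, 49, 48}
insert 71 → {71, 68, 66, 49, 48}
call next patient → 71; now {68, 66, 49, 48}
insert 58 → {68, 66, 58, 49, 48}
insert 65 → {68, 66, 65, 58, 49, 48}
insert 64 → {68, 66, 65, 64, 58, 49, 48}
call next patient → 68; now {66, 65, 64, 58, 49, 48}
call next patient → 66; now {65, 64, 58, 49, 48}
insert 67 → {67, 65, 64, 58, 49, 48}
insert 74 → {74, 67, 65, 64, 58, 49, 48}
insert 69 → {74, 69, 67, 65, 64, 58, 49, 48}
insert 53 → {74, 69, 67, 65, 64, 58, 53, 49, 48}
call next patient → 74; now {69, 67, 65, 64, 58, 53, 49, 48}
insert 56 → {69, 67, 65, 64, 58, 56, 53, 49, 48}
insert 54 → {69, 67, 65, 64, 58, 56, 54, 53, 49, 48}
insert 60 → {69, 67, 65, 64, 60, 58, 56, 54, 53, 49, 48}
insert 57 → {69, 67, 65, 64, 60, 58, 57, 56, 54, 53, 49, 48}
call next patient → 69; now {67, 65, 64, 60, 58, 57, 56, 54, 53, 49, 48}
insert 76 → {76, 67, 65, 64, 60, 58, 57, 56, 54, 53, 49, 48}
insert 63 → {76, 67, 65, 64, 63, 60, 58, 57, 56, 54, 53, 49, 48}
insert 72 → {76, 72, 67, 65, 64, 63, 60, 58, 57, 56, 54, 53, 49, 48}

priority queue: [71, 68, 66, 74, 69]; FIFO queue: [48, 66, 68, 49, 71]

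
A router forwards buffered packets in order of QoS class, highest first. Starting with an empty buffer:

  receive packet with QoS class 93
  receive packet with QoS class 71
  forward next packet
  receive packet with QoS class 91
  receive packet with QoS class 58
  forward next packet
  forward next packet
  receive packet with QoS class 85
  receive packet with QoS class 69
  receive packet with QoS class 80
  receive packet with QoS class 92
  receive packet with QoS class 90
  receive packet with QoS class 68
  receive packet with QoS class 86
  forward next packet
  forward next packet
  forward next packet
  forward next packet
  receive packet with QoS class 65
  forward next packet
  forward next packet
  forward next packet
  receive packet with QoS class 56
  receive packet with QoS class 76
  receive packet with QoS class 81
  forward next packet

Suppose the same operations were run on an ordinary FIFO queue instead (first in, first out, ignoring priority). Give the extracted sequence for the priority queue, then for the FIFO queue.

insert 93 → {93}
insert 71 → {93, 71}
forward next packet → 93; now {71}
insert 91 → {91, 71}
insert 58 → {91, 71, 58}
forward next packet → 91; now {71, 58}
forward next packet → 71; now {58}
insert 85 → {85, 58}
insert 69 → {85, 69, 58}
insert 80 → {85, 80, 69, 58}
insert 92 → {92, 85, 80, 69, 58}
insert 90 → {92, 90, 85, 80, 69, 58}
insert 68 → {92, 90, 85, 80, 69, 68, 58}
insert 86 → {92, 90, 86, 85, 80, 69, 68, 58}
forward next packet → 92; now {90, 86, 85, 80, 69, 68, 58}
forward next packet → 90; now {86, 85, 80, 69, 68, 58}
forward next packet → 86; now {85, 80, 69, 68, 58}
forward next packet → 85; now {80, 69, 68, 58}
insert 65 → {80, 69, 68, 65, 58}
forward next packet → 80; now {69, 68, 65, 58}
forward next packet → 69; now {68, 65, 58}
forward next packet → 68; now {65, 58}
insert 56 → {65, 58, 56}
insert 76 → {76, 65, 58, 56}
insert 81 → {81, 76, 65, 58, 56}
forward next packet → 81; now {76, 65, 58, 56}

priority queue: [93, 91, 71, 92, 90, 86, 85, 80, 69, 68, 81]; FIFO queue: [93, 71, 91, 58, 85, 69, 80, 92, 90, 68, 86]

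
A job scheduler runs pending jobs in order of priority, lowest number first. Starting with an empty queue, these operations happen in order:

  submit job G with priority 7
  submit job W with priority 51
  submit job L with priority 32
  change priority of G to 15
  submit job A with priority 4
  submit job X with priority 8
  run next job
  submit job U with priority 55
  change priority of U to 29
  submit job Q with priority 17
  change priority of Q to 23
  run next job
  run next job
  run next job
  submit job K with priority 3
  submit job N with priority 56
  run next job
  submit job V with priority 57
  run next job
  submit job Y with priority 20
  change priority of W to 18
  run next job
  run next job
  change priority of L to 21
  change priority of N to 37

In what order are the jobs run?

add G (priority 7) → {G:7}
add W (priority 51) → {G:7, W:51}
add L (priority 32) → {G:7, L:32, W:51}
update G to priority 15 → {G:15, L:32, W:51}
add A (priority 4) → {A:4, G:15, L:32, W:51}
add X (priority 8) → {A:4, X:8, G:15, L:32, W:51}
run next job → A; now {X:8, G:15, L:32, W:51}
add U (priority 55) → {X:8, G:15, L:32, W:51, U:55}
update U to priority 29 → {X:8, G:15, U:29, L:32, W:51}
add Q (priority 17) → {X:8, G:15, Q:17, U:29, L:32, W:51}
update Q to priority 23 → {X:8, G:15, Q:23, U:29, L:32, W:51}
run next job → X; now {G:15, Q:23, U:29, L:32, W:51}
run next job → G; now {Q:23, U:29, L:32, W:51}
run next job → Q; now {U:29, L:32, W:51}
add K (priority 3) → {K:3, U:29, L:32, W:51}
add N (priority 56) → {K:3, U:29, L:32, W:51, N:56}
run next job → K; now {U:29, L:32, W:51, N:56}
add V (priority 57) → {U:29, L:32, W:51, N:56, V:57}
run next job → U; now {L:32, W:51, N:56, V:57}
add Y (priority 20) → {Y:20, L:32, W:51, N:56, V:57}
update W to priority 18 → {W:18, Y:20, L:32, N:56, V:57}
run next job → W; now {Y:20, L:32, N:56, V:57}
run next job → Y; now {L:32, N:56, V:57}
update L to priority 21 → {L:21, N:56, V:57}
update N to priority 37 → {L:21, N:37, V:57}

A → X → G → Q → K → U → W → Y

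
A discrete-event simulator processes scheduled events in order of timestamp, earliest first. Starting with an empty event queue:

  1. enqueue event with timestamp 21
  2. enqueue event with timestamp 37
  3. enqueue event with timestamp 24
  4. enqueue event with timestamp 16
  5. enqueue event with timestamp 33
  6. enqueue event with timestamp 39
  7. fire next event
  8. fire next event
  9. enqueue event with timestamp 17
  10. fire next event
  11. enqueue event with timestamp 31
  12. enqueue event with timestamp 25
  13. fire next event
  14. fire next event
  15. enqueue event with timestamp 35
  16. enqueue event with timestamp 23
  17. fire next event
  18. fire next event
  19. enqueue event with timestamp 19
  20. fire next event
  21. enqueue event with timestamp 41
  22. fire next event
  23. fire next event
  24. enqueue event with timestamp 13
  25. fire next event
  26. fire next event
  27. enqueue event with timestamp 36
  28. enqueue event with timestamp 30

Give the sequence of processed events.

[16, 21, 17, 24, 25, 23, 31, 19, 33, 35, 13, 37]

insert 21 → {21}
insert 37 → {21, 37}
insert 24 → {21, 24, 37}
insert 16 → {16, 21, 24, 37}
insert 33 → {16, 21, 24, 33, 37}
insert 39 → {16, 21, 24, 33, 37, 39}
fire next event → 16; now {21, 24, 33, 37, 39}
fire next event → 21; now {24, 33, 37, 39}
insert 17 → {17, 24, 33, 37, 39}
fire next event → 17; now {24, 33, 37, 39}
insert 31 → {24, 31, 33, 37, 39}
insert 25 → {24, 25, 31, 33, 37, 39}
fire next event → 24; now {25, 31, 33, 37, 39}
fire next event → 25; now {31, 33, 37, 39}
insert 35 → {31, 33, 35, 37, 39}
insert 23 → {23, 31, 33, 35, 37, 39}
fire next event → 23; now {31, 33, 35, 37, 39}
fire next event → 31; now {33, 35, 37, 39}
insert 19 → {19, 33, 35, 37, 39}
fire next event → 19; now {33, 35, 37, 39}
insert 41 → {33, 35, 37, 39, 41}
fire next event → 33; now {35, 37, 39, 41}
fire next event → 35; now {37, 39, 41}
insert 13 → {13, 37, 39, 41}
fire next event → 13; now {37, 39, 41}
fire next event → 37; now {39, 41}
insert 36 → {36, 39, 41}
insert 30 → {30, 36, 39, 41}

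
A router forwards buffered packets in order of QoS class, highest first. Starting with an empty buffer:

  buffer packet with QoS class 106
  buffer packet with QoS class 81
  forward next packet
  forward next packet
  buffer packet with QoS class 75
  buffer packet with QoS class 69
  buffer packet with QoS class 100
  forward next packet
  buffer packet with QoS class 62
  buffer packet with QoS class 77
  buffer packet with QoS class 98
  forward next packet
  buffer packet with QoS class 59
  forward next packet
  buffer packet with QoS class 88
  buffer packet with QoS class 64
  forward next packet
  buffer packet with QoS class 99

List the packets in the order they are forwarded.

106, 81, 100, 98, 77, 88

insert 106 → {106}
insert 81 → {106, 81}
forward next packet → 106; now {81}
forward next packet → 81; now {}
insert 75 → {75}
insert 69 → {75, 69}
insert 100 → {100, 75, 69}
forward next packet → 100; now {75, 69}
insert 62 → {75, 69, 62}
insert 77 → {77, 75, 69, 62}
insert 98 → {98, 77, 75, 69, 62}
forward next packet → 98; now {77, 75, 69, 62}
insert 59 → {77, 75, 69, 62, 59}
forward next packet → 77; now {75, 69, 62, 59}
insert 88 → {88, 75, 69, 62, 59}
insert 64 → {88, 75, 69, 64, 62, 59}
forward next packet → 88; now {75, 69, 64, 62, 59}
insert 99 → {99, 75, 69, 64, 62, 59}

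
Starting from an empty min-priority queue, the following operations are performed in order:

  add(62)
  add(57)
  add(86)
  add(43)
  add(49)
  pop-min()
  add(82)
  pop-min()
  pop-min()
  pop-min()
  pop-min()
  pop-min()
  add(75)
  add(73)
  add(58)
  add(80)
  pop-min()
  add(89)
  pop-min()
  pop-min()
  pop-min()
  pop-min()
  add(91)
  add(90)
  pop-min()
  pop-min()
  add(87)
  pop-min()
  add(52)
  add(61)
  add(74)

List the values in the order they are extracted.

43, 49, 57, 62, 82, 86, 58, 73, 75, 80, 89, 90, 91, 87

insert 62 → {62}
insert 57 → {57, 62}
insert 86 → {57, 62, 86}
insert 43 → {43, 57, 62, 86}
insert 49 → {43, 49, 57, 62, 86}
pop-min → 43; now {49, 57, 62, 86}
insert 82 → {49, 57, 62, 82, 86}
pop-min → 49; now {57, 62, 82, 86}
pop-min → 57; now {62, 82, 86}
pop-min → 62; now {82, 86}
pop-min → 82; now {86}
pop-min → 86; now {}
insert 75 → {75}
insert 73 → {73, 75}
insert 58 → {58, 73, 75}
insert 80 → {58, 73, 75, 80}
pop-min → 58; now {73, 75, 80}
insert 89 → {73, 75, 80, 89}
pop-min → 73; now {75, 80, 89}
pop-min → 75; now {80, 89}
pop-min → 80; now {89}
pop-min → 89; now {}
insert 91 → {91}
insert 90 → {90, 91}
pop-min → 90; now {91}
pop-min → 91; now {}
insert 87 → {87}
pop-min → 87; now {}
insert 52 → {52}
insert 61 → {52, 61}
insert 74 → {52, 61, 74}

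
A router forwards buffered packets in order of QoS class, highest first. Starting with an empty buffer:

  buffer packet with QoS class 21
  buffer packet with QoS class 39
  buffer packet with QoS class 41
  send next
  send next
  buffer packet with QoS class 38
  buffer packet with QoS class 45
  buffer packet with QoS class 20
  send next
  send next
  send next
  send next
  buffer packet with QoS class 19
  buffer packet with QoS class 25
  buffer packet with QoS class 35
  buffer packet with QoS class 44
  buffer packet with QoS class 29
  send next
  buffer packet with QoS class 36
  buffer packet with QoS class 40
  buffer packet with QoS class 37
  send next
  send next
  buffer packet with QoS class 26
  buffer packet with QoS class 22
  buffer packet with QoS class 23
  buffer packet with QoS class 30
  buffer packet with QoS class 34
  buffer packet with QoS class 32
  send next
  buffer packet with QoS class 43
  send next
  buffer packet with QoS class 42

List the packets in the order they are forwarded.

41, 39, 45, 38, 21, 20, 44, 40, 37, 36, 43

insert 21 → {21}
insert 39 → {39, 21}
insert 41 → {41, 39, 21}
send next → 41; now {39, 21}
send next → 39; now {21}
insert 38 → {38, 21}
insert 45 → {45, 38, 21}
insert 20 → {45, 38, 21, 20}
send next → 45; now {38, 21, 20}
send next → 38; now {21, 20}
send next → 21; now {20}
send next → 20; now {}
insert 19 → {19}
insert 25 → {25, 19}
insert 35 → {35, 25, 19}
insert 44 → {44, 35, 25, 19}
insert 29 → {44, 35, 29, 25, 19}
send next → 44; now {35, 29, 25, 19}
insert 36 → {36, 35, 29, 25, 19}
insert 40 → {40, 36, 35, 29, 25, 19}
insert 37 → {40, 37, 36, 35, 29, 25, 19}
send next → 40; now {37, 36, 35, 29, 25, 19}
send next → 37; now {36, 35, 29, 25, 19}
insert 26 → {36, 35, 29, 26, 25, 19}
insert 22 → {36, 35, 29, 26, 25, 22, 19}
insert 23 → {36, 35, 29, 26, 25, 23, 22, 19}
insert 30 → {36, 35, 30, 29, 26, 25, 23, 22, 19}
insert 34 → {36, 35, 34, 30, 29, 26, 25, 23, 22, 19}
insert 32 → {36, 35, 34, 32, 30, 29, 26, 25, 23, 22, 19}
send next → 36; now {35, 34, 32, 30, 29, 26, 25, 23, 22, 19}
insert 43 → {43, 35, 34, 32, 30, 29, 26, 25, 23, 22, 19}
send next → 43; now {35, 34, 32, 30, 29, 26, 25, 23, 22, 19}
insert 42 → {42, 35, 34, 32, 30, 29, 26, 25, 23, 22, 19}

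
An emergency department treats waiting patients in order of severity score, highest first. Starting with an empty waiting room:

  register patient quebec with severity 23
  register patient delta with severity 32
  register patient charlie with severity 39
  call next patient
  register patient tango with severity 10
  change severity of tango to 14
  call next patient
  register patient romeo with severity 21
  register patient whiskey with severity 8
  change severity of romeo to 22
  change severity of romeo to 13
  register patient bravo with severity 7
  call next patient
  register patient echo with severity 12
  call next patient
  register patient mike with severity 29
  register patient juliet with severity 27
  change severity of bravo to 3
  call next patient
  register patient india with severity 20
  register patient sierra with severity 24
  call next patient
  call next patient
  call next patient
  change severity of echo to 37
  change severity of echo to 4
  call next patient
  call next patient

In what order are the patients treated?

add quebec (severity 23) → {quebec:23}
add delta (severity 32) → {delta:32, quebec:23}
add charlie (severity 39) → {charlie:39, delta:32, quebec:23}
call next patient → charlie; now {delta:32, quebec:23}
add tango (severity 10) → {delta:32, quebec:23, tango:10}
update tango to severity 14 → {delta:32, quebec:23, tango:14}
call next patient → delta; now {quebec:23, tango:14}
add romeo (severity 21) → {quebec:23, romeo:21, tango:14}
add whiskey (severity 8) → {quebec:23, romeo:21, tango:14, whiskey:8}
update romeo to severity 22 → {quebec:23, romeo:22, tango:14, whiskey:8}
update romeo to severity 13 → {quebec:23, tango:14, romeo:13, whiskey:8}
add bravo (severity 7) → {quebec:23, tango:14, romeo:13, whiskey:8, bravo:7}
call next patient → quebec; now {tango:14, romeo:13, whiskey:8, bravo:7}
add echo (severity 12) → {tango:14, romeo:13, echo:12, whiskey:8, bravo:7}
call next patient → tango; now {romeo:13, echo:12, whiskey:8, bravo:7}
add mike (severity 29) → {mike:29, romeo:13, echo:12, whiskey:8, bravo:7}
add juliet (severity 27) → {mike:29, juliet:27, romeo:13, echo:12, whiskey:8, bravo:7}
update bravo to severity 3 → {mike:29, juliet:27, romeo:13, echo:12, whiskey:8, bravo:3}
call next patient → mike; now {juliet:27, romeo:13, echo:12, whiskey:8, bravo:3}
add india (severity 20) → {juliet:27, india:20, romeo:13, echo:12, whiskey:8, bravo:3}
add sierra (severity 24) → {juliet:27, sierra:24, india:20, romeo:13, echo:12, whiskey:8, bravo:3}
call next patient → juliet; now {sierra:24, india:20, romeo:13, echo:12, whiskey:8, bravo:3}
call next patient → sierra; now {india:20, romeo:13, echo:12, whiskey:8, bravo:3}
call next patient → india; now {romeo:13, echo:12, whiskey:8, bravo:3}
update echo to severity 37 → {echo:37, romeo:13, whiskey:8, bravo:3}
update echo to severity 4 → {romeo:13, whiskey:8, echo:4, bravo:3}
call next patient → romeo; now {whiskey:8, echo:4, bravo:3}
call next patient → whiskey; now {echo:4, bravo:3}

charlie → delta → quebec → tango → mike → juliet → sierra → india → romeo → whiskey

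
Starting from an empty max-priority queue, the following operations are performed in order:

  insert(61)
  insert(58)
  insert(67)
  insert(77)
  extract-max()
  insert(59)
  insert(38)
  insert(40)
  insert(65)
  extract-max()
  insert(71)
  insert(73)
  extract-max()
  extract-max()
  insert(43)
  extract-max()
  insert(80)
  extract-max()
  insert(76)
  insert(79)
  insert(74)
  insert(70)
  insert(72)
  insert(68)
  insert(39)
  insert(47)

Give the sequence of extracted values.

insert 61 → {61}
insert 58 → {61, 58}
insert 67 → {67, 61, 58}
insert 77 → {77, 67, 61, 58}
extract-max → 77; now {67, 61, 58}
insert 59 → {67, 61, 59, 58}
insert 38 → {67, 61, 59, 58, 38}
insert 40 → {67, 61, 59, 58, 40, 38}
insert 65 → {67, 65, 61, 59, 58, 40, 38}
extract-max → 67; now {65, 61, 59, 58, 40, 38}
insert 71 → {71, 65, 61, 59, 58, 40, 38}
insert 73 → {73, 71, 65, 61, 59, 58, 40, 38}
extract-max → 73; now {71, 65, 61, 59, 58, 40, 38}
extract-max → 71; now {65, 61, 59, 58, 40, 38}
insert 43 → {65, 61, 59, 58, 43, 40, 38}
extract-max → 65; now {61, 59, 58, 43, 40, 38}
insert 80 → {80, 61, 59, 58, 43, 40, 38}
extract-max → 80; now {61, 59, 58, 43, 40, 38}
insert 76 → {76, 61, 59, 58, 43, 40, 38}
insert 79 → {79, 76, 61, 59, 58, 43, 40, 38}
insert 74 → {79, 76, 74, 61, 59, 58, 43, 40, 38}
insert 70 → {79, 76, 74, 70, 61, 59, 58, 43, 40, 38}
insert 72 → {79, 76, 74, 72, 70, 61, 59, 58, 43, 40, 38}
insert 68 → {79, 76, 74, 72, 70, 68, 61, 59, 58, 43, 40, 38}
insert 39 → {79, 76, 74, 72, 70, 68, 61, 59, 58, 43, 40, 39, 38}
insert 47 → {79, 76, 74, 72, 70, 68, 61, 59, 58, 47, 43, 40, 39, 38}

77 → 67 → 73 → 71 → 65 → 80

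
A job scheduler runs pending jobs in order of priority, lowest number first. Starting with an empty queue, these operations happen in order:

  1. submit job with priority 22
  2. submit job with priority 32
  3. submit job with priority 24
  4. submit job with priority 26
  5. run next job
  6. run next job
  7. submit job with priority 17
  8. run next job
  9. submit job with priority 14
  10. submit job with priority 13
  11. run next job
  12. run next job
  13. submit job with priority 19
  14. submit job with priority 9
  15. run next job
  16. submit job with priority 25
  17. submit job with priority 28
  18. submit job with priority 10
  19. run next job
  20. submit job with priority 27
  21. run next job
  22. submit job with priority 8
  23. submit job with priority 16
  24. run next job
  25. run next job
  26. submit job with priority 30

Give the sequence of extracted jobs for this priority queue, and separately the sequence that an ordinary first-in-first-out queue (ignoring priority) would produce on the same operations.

priority queue: [22, 24, 17, 13, 14, 9, 10, 19, 8, 16]; FIFO queue: 22 → 32 → 24 → 26 → 17 → 14 → 13 → 19 → 9 → 25

insert 22 → {22}
insert 32 → {22, 32}
insert 24 → {22, 24, 32}
insert 26 → {22, 24, 26, 32}
run next job → 22; now {24, 26, 32}
run next job → 24; now {26, 32}
insert 17 → {17, 26, 32}
run next job → 17; now {26, 32}
insert 14 → {14, 26, 32}
insert 13 → {13, 14, 26, 32}
run next job → 13; now {14, 26, 32}
run next job → 14; now {26, 32}
insert 19 → {19, 26, 32}
insert 9 → {9, 19, 26, 32}
run next job → 9; now {19, 26, 32}
insert 25 → {19, 25, 26, 32}
insert 28 → {19, 25, 26, 28, 32}
insert 10 → {10, 19, 25, 26, 28, 32}
run next job → 10; now {19, 25, 26, 28, 32}
insert 27 → {19, 25, 26, 27, 28, 32}
run next job → 19; now {25, 26, 27, 28, 32}
insert 8 → {8, 25, 26, 27, 28, 32}
insert 16 → {8, 16, 25, 26, 27, 28, 32}
run next job → 8; now {16, 25, 26, 27, 28, 32}
run next job → 16; now {25, 26, 27, 28, 32}
insert 30 → {25, 26, 27, 28, 30, 32}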